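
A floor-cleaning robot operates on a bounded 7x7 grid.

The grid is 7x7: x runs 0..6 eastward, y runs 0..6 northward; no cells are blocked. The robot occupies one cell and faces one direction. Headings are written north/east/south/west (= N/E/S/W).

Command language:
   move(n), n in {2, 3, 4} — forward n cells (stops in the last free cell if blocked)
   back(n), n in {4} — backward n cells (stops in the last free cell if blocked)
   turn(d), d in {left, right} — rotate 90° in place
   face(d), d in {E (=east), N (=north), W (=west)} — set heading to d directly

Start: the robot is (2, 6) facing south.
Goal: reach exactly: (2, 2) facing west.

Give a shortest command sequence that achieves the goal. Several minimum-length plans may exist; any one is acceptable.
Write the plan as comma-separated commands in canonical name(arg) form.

move(4), turn(right)

initial: (2, 6) facing south
1. move(4) → (2, 2) facing south
2. turn(right) → (2, 2) facing west
shorter routes all fall short; 2 is best.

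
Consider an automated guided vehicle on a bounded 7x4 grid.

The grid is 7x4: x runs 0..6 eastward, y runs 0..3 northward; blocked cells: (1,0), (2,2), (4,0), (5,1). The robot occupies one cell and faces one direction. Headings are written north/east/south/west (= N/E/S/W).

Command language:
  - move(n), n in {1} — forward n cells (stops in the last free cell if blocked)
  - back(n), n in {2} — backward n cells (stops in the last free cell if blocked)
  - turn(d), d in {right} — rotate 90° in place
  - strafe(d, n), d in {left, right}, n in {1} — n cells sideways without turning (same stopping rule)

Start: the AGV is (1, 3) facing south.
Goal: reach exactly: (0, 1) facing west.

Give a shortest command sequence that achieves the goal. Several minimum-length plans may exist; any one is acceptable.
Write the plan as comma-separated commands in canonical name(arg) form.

move(1), move(1), turn(right), move(1)

begin: (1, 3) facing south
[1] after move(1): (1, 2) facing south
[2] after move(1): (1, 1) facing south
[3] after turn(right): (1, 1) facing west
[4] after move(1): (0, 1) facing west
shorter routes all fall short; 4 is best.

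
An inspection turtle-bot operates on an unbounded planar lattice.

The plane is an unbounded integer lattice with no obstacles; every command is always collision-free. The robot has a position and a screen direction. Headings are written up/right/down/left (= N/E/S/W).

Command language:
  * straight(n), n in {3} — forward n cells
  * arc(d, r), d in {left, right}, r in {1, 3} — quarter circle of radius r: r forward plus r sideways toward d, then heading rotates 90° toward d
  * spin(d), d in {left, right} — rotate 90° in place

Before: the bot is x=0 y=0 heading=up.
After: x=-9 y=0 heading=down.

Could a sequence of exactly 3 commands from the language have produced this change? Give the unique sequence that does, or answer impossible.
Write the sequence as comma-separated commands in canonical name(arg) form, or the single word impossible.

arc(left, 3), straight(3), arc(left, 3)

key: cell and facing (now S) both changed — the 3 commands mix motion and turning
start: x=0 y=0 heading=up
step 1 (arc(left, 3)): x=-3 y=3 heading=left
step 2 (straight(3)): x=-6 y=3 heading=left
step 3 (arc(left, 3)): x=-9 y=0 heading=down
uniquely the one of 343 3-step routes that fits.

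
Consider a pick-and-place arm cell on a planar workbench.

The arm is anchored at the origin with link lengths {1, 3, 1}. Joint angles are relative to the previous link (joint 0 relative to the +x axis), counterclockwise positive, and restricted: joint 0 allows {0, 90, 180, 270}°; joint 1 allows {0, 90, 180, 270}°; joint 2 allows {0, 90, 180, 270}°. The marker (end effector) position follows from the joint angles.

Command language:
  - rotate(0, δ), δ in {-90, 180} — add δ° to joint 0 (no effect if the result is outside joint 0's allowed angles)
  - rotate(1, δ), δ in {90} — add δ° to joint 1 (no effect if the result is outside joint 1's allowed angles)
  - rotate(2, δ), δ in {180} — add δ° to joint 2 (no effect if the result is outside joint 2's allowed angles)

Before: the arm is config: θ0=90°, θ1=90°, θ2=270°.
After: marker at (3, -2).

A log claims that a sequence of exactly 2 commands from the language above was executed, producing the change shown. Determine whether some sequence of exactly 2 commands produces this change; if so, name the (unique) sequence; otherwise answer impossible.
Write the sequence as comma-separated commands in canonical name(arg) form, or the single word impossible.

rotate(0, -90), rotate(0, -90)

start: config: θ0=90°, θ1=90°, θ2=270°
step 1 (rotate(0, -90)): config: θ0=0°, θ1=90°, θ2=270°
step 2 (rotate(0, -90)): config: θ0=270°, θ1=90°, θ2=270°
no other 2-command option fits: unique.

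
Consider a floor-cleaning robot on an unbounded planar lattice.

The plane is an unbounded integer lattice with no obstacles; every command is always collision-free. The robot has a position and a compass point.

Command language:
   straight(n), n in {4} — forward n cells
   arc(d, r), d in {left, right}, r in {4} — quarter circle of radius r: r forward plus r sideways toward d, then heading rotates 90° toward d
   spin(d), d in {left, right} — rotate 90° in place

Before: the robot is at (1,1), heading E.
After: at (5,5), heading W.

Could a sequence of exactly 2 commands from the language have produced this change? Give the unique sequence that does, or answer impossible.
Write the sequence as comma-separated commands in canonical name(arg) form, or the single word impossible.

arc(left, 4), spin(left)

key: cell and facing (now W) both changed — the 2 commands mix motion and turning
initial: at (1,1), heading E
[1] after arc(left, 4): at (5,5), heading N
[2] after spin(left): at (5,5), heading W
all 25 alternatives checked — unique.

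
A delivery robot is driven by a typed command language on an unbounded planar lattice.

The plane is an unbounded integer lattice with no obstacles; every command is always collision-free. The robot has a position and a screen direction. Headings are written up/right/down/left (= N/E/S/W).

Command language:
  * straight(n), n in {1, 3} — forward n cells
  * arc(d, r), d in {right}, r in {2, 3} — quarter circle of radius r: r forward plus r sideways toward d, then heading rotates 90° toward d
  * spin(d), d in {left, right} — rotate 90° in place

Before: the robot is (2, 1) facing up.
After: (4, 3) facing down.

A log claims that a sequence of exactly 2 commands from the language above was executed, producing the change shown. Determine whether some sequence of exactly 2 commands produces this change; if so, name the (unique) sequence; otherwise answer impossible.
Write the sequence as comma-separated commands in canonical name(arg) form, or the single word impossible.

key: order matters: swapping arc(right, 2) and spin(right) lands elsewhere
t0: (2, 1) facing up
[1] after arc(right, 2): (4, 3) facing right
[2] after spin(right): (4, 3) facing down
all 36 alternatives checked — unique.

arc(right, 2), spin(right)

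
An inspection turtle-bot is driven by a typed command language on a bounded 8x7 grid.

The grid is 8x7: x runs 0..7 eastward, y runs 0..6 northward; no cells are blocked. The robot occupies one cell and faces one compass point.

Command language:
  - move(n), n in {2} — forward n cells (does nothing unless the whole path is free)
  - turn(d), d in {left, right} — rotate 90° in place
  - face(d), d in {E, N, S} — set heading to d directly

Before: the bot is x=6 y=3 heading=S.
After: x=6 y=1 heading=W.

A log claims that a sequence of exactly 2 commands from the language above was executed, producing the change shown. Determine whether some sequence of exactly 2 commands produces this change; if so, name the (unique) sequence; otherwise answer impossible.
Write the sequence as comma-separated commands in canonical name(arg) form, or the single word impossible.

move(2), turn(right)

key: order matters: swapping move(2) and turn(right) lands elsewhere
t0: x=6 y=3 heading=S
[1] after move(2): x=6 y=1 heading=S
[2] after turn(right): x=6 y=1 heading=W
uniquely the one of 36 2-step routes that fits.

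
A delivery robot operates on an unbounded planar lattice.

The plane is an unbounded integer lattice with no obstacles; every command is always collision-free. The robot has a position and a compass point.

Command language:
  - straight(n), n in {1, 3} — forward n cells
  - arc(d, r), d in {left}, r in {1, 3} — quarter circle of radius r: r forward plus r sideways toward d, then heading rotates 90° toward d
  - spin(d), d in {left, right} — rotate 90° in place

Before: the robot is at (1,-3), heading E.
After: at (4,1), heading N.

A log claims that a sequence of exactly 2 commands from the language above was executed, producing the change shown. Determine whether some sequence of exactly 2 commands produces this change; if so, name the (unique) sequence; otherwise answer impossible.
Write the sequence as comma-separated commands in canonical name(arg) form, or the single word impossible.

arc(left, 3), straight(1)

key: running straight(1) before arc(left, 3) would end elsewhere — order is forced
from: at (1,-3), heading E
[1] after arc(left, 3): at (4,0), heading N
[2] after straight(1): at (4,1), heading N
uniquely the one of 36 2-step routes that fits.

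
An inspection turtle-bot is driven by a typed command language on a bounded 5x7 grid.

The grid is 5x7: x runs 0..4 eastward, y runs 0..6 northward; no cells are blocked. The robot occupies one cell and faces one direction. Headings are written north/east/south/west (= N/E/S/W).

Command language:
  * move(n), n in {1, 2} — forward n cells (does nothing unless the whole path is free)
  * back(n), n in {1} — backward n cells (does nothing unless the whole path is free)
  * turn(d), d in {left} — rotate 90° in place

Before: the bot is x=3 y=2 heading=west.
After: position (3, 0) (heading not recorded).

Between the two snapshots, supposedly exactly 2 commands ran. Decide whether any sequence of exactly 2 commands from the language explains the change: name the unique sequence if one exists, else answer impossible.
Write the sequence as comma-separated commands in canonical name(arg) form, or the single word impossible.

key: order matters: swapping turn(left) and move(2) lands elsewhere
begin: x=3 y=2 heading=west
[1] after turn(left): x=3 y=2 heading=south
[2] after move(2): x=3 y=0 heading=south
no other 2-command option fits: unique.

turn(left), move(2)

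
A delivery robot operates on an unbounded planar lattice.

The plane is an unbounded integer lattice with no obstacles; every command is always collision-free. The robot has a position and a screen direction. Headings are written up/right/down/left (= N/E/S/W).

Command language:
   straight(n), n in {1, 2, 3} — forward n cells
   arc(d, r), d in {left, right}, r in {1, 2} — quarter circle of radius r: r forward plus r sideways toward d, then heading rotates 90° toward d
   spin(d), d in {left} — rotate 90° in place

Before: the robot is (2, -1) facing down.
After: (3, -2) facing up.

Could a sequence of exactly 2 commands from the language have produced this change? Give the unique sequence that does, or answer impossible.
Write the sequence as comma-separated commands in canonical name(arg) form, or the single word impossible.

arc(left, 1), spin(left)

key: running spin(left) before arc(left, 1) would end elsewhere — order is forced
begin: (2, -1) facing down
[1] after arc(left, 1): (3, -2) facing right
[2] after spin(left): (3, -2) facing up
no rival 2-sequence matches.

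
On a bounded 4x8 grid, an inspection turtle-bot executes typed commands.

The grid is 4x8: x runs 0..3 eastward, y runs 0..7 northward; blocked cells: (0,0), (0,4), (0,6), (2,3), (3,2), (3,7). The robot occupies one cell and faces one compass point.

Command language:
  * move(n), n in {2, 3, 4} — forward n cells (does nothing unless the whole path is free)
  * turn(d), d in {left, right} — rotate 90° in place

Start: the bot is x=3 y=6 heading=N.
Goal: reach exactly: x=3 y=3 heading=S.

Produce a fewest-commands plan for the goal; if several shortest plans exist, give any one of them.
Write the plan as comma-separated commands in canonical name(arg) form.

initial: x=3 y=6 heading=N
step 1 (turn(left)): x=3 y=6 heading=W
step 2 (turn(left)): x=3 y=6 heading=S
step 3 (move(3)): x=3 y=3 heading=S
nothing shorter than 3 reaches the goal.

turn(left), turn(left), move(3)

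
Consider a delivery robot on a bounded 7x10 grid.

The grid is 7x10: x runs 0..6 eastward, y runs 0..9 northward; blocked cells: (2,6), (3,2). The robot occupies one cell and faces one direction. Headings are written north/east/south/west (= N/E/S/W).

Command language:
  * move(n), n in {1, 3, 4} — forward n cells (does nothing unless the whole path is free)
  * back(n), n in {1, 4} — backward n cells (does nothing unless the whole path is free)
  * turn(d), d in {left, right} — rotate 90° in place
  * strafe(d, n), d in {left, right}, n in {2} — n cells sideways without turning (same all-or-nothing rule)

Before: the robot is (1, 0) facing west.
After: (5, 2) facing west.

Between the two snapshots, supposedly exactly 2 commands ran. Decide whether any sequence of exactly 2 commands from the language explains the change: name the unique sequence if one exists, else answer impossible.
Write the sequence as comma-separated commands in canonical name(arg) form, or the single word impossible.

key: still facing W at the end — nothing in the sequence rotates
begin: (1, 0) facing west
step 1 (back(4)): (5, 0) facing west
step 2 (strafe(right, 2)): (5, 2) facing west
all 81 alternatives checked — unique.

back(4), strafe(right, 2)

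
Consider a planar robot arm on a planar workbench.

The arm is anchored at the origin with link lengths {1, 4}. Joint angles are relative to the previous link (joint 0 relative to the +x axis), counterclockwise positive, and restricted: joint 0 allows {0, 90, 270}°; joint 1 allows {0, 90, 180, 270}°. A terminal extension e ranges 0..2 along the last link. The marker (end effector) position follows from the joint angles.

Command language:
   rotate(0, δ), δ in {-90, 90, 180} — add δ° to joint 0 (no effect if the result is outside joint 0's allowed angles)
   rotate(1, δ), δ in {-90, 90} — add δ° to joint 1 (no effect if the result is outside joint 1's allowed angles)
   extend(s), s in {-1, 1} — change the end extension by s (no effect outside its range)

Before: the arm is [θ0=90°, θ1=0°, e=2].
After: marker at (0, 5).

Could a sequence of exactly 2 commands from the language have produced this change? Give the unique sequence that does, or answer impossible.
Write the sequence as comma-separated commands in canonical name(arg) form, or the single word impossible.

extend(-1), extend(-1)

begin: [θ0=90°, θ1=0°, e=2]
1. extend(-1) → [θ0=90°, θ1=0°, e=1]
2. extend(-1) → [θ0=90°, θ1=0°, e=0]
uniquely the one of 49 2-step routes that fits.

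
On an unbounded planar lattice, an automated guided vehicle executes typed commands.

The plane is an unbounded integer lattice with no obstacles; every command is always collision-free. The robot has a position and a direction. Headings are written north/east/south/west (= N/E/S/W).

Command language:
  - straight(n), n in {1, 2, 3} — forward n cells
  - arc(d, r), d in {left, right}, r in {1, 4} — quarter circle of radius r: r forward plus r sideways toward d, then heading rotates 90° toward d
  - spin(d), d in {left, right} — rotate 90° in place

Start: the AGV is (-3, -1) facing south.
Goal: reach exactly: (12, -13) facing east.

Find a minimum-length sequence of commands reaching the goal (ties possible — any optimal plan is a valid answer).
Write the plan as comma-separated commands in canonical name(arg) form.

arc(left, 4), arc(right, 4), arc(left, 4), straight(3)

begin: (-3, -1) facing south
t=1 arc(left, 4) ⇒ (1, -5) facing east
t=2 arc(right, 4) ⇒ (5, -9) facing south
t=3 arc(left, 4) ⇒ (9, -13) facing east
t=4 straight(3) ⇒ (12, -13) facing east
minimal: 4 command(s), checked below 4.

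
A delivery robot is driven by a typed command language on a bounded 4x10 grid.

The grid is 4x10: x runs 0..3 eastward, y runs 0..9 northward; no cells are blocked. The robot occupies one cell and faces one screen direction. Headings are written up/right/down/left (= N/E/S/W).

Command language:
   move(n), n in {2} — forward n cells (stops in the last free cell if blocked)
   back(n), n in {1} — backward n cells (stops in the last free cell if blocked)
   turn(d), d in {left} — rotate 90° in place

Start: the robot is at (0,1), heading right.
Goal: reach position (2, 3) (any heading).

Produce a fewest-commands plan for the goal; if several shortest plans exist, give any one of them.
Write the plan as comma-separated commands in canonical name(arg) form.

initial: at (0,1), heading right
step 1 (move(2)): at (2,1), heading right
step 2 (turn(left)): at (2,1), heading up
step 3 (move(2)): at (2,3), heading up
nothing shorter than 3 reaches the goal.

move(2), turn(left), move(2)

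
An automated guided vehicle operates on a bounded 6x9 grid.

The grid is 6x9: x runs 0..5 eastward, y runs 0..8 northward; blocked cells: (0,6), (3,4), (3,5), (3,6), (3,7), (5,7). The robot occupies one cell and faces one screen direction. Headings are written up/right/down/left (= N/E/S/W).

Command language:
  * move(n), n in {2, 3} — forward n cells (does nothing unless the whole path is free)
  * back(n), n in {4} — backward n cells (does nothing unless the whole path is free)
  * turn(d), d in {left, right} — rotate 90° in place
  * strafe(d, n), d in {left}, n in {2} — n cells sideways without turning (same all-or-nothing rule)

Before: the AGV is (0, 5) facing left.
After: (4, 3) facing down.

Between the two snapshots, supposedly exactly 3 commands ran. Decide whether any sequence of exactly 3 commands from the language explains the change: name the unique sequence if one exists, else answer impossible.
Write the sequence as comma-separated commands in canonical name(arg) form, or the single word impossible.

strafe(left, 2), back(4), turn(left)

key: order matters: swapping strafe(left, 2) and turn(left) lands elsewhere
begin: (0, 5) facing left
step 1 (strafe(left, 2)): (0, 3) facing left
step 2 (back(4)): (4, 3) facing left
step 3 (turn(left)): (4, 3) facing down
no other 3-command option fits: unique.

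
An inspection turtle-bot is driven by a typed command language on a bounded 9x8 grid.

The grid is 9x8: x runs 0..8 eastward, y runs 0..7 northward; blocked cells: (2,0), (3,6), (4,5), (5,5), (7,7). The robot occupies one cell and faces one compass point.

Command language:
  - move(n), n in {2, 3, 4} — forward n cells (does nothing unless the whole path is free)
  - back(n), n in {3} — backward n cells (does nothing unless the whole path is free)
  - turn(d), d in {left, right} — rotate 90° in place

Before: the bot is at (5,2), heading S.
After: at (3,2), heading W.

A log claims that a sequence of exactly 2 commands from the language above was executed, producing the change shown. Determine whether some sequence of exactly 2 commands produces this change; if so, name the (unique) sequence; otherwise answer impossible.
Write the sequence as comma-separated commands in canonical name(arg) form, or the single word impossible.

key: running move(2) before turn(right) would end elsewhere — order is forced
from: at (5,2), heading S
1. turn(right) → at (5,2), heading W
2. move(2) → at (3,2), heading W
no other 2-command option fits: unique.

turn(right), move(2)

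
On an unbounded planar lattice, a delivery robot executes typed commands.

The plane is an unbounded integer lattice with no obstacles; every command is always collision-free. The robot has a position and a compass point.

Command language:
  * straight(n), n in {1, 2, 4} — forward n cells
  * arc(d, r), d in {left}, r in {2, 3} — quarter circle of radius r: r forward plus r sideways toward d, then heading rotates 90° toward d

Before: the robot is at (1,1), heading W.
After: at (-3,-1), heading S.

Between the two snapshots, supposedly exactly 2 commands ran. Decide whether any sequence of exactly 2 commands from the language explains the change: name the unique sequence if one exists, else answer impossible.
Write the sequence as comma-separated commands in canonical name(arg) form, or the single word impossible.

key: cell and facing (now S) both changed — the 2 commands mix motion and turning
from: at (1,1), heading W
step 1 (straight(2)): at (-1,1), heading W
step 2 (arc(left, 2)): at (-3,-1), heading S
no other 2-command option fits: unique.

straight(2), arc(left, 2)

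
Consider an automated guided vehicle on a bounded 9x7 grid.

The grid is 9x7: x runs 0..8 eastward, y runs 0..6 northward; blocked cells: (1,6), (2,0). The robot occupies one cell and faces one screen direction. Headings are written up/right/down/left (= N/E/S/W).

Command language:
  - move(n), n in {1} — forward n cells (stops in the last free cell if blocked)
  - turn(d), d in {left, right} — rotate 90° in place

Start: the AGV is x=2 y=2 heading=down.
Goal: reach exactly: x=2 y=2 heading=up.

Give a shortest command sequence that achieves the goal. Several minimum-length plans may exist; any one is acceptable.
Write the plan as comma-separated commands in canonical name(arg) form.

turn(left), turn(left)

initial: x=2 y=2 heading=down
step 1 (turn(left)): x=2 y=2 heading=right
step 2 (turn(left)): x=2 y=2 heading=up
shorter routes all fall short; 2 is best.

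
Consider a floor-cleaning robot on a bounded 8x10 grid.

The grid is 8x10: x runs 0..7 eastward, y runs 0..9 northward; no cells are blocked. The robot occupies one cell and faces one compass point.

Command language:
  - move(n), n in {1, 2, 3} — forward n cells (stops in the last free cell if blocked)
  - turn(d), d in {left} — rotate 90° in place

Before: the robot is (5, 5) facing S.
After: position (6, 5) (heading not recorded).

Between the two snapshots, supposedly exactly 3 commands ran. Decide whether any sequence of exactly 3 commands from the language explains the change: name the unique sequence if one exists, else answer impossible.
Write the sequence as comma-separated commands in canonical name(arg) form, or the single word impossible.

turn(left), move(1), turn(left)

begin: (5, 5) facing S
t=1 turn(left) ⇒ (5, 5) facing E
t=2 move(1) ⇒ (6, 5) facing E
t=3 turn(left) ⇒ (6, 5) facing N
no other 3-command option fits: unique.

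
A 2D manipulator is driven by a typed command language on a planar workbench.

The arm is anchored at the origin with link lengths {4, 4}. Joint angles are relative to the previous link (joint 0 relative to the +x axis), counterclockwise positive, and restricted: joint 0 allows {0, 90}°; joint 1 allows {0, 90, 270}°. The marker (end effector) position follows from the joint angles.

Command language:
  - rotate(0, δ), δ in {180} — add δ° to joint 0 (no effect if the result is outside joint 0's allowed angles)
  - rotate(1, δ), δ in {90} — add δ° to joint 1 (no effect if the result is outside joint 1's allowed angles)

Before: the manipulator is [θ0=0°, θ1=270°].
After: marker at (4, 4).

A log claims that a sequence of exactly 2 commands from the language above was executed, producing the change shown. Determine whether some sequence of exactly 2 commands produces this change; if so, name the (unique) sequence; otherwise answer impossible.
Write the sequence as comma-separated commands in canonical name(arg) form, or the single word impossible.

initial: [θ0=0°, θ1=270°]
t=1 rotate(1, 90) ⇒ [θ0=0°, θ1=0°]
t=2 rotate(1, 90) ⇒ [θ0=0°, θ1=90°]
all 4 alternatives checked — unique.

rotate(1, 90), rotate(1, 90)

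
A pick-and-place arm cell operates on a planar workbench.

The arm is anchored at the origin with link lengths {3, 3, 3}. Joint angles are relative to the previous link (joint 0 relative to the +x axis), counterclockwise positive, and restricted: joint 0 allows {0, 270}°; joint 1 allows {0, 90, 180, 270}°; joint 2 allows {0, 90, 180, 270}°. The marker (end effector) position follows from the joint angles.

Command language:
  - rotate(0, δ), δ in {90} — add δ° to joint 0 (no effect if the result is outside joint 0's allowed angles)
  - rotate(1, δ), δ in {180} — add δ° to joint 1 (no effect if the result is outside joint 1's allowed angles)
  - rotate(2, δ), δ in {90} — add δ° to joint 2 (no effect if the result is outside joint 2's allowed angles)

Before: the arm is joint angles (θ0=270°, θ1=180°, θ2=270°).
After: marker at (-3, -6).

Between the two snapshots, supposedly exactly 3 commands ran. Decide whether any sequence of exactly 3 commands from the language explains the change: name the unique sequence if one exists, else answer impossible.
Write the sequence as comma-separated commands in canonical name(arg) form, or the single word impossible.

rotate(1, 180), rotate(1, 180), rotate(1, 180)

start: joint angles (θ0=270°, θ1=180°, θ2=270°)
t=1 rotate(1, 180) ⇒ joint angles (θ0=270°, θ1=0°, θ2=270°)
t=2 rotate(1, 180) ⇒ joint angles (θ0=270°, θ1=180°, θ2=270°)
t=3 rotate(1, 180) ⇒ joint angles (θ0=270°, θ1=0°, θ2=270°)
no other 3-command option fits: unique.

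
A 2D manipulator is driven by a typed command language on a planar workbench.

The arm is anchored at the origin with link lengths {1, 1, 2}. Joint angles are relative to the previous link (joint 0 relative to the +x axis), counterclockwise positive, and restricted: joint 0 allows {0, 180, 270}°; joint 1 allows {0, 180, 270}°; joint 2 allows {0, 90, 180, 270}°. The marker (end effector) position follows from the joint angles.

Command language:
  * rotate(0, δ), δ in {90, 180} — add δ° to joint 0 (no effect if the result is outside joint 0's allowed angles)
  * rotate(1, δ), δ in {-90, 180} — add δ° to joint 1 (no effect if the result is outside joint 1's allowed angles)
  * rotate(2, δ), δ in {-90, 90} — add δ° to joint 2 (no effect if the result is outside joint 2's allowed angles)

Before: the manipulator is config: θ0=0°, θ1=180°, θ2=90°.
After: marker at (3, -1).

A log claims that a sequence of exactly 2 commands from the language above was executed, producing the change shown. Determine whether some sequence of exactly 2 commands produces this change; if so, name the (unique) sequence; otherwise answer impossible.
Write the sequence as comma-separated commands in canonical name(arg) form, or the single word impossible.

rotate(1, 180), rotate(1, -90)

key: running rotate(1, -90) before rotate(1, 180) would end elsewhere — order is forced
start: config: θ0=0°, θ1=180°, θ2=90°
1. rotate(1, 180) → config: θ0=0°, θ1=0°, θ2=90°
2. rotate(1, -90) → config: θ0=0°, θ1=270°, θ2=90°
no rival 2-sequence matches.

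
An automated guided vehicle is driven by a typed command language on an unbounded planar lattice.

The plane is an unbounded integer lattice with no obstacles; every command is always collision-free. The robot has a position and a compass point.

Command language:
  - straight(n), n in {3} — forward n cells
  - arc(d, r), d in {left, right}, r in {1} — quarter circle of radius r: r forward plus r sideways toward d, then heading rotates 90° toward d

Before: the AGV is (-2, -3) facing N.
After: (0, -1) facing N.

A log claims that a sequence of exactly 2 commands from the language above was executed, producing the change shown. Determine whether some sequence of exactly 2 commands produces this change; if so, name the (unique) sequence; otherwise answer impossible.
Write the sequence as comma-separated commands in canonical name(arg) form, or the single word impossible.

arc(right, 1), arc(left, 1)

key: heading stays N — rotations cancel among the 2 commands
initial: (-2, -3) facing N
step 1 (arc(right, 1)): (-1, -2) facing E
step 2 (arc(left, 1)): (0, -1) facing N
no other 2-command option fits: unique.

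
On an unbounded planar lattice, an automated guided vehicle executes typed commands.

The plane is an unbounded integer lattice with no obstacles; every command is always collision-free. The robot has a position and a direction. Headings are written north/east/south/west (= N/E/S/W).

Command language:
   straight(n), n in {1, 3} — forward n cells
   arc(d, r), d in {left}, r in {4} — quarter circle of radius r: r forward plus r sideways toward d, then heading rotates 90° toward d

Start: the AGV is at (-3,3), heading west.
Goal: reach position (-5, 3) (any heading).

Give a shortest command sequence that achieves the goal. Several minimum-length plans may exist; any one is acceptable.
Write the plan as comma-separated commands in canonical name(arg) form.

straight(1), straight(1)

initial: at (-3,3), heading west
step 1 (straight(1)): at (-4,3), heading west
step 2 (straight(1)): at (-5,3), heading west
nothing shorter than 2 reaches the goal.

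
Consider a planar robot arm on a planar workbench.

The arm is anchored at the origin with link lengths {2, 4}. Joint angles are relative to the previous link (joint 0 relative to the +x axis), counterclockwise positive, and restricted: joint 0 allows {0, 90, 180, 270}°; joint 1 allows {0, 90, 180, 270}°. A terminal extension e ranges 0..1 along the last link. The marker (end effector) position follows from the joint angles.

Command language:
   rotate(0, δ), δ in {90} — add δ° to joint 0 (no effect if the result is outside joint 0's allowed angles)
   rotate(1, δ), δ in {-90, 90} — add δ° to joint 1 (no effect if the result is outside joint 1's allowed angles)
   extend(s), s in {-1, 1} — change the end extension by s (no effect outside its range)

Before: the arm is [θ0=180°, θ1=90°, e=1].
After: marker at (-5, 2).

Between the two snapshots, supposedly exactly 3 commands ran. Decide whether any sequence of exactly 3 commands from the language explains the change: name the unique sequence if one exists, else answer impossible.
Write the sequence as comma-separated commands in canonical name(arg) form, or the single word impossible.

rotate(0, 90), rotate(0, 90), rotate(0, 90)

begin: [θ0=180°, θ1=90°, e=1]
t=1 rotate(0, 90) ⇒ [θ0=270°, θ1=90°, e=1]
t=2 rotate(0, 90) ⇒ [θ0=0°, θ1=90°, e=1]
t=3 rotate(0, 90) ⇒ [θ0=90°, θ1=90°, e=1]
all 125 alternatives checked — unique.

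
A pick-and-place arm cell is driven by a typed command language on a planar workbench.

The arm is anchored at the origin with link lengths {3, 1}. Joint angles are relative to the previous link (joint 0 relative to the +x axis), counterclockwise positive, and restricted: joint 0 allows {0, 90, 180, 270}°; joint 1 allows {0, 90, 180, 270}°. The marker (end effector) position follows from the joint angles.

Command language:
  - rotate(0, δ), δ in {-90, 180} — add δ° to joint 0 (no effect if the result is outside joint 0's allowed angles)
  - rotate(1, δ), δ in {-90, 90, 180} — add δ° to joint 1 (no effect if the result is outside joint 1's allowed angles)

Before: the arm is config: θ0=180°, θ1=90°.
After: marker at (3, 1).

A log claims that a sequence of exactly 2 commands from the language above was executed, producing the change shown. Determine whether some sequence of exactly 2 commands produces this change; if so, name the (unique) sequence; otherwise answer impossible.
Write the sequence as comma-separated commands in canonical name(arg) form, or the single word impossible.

t0: config: θ0=180°, θ1=90°
step 1 (rotate(0, -90)): config: θ0=90°, θ1=90°
step 2 (rotate(0, -90)): config: θ0=0°, θ1=90°
no rival 2-sequence matches.

rotate(0, -90), rotate(0, -90)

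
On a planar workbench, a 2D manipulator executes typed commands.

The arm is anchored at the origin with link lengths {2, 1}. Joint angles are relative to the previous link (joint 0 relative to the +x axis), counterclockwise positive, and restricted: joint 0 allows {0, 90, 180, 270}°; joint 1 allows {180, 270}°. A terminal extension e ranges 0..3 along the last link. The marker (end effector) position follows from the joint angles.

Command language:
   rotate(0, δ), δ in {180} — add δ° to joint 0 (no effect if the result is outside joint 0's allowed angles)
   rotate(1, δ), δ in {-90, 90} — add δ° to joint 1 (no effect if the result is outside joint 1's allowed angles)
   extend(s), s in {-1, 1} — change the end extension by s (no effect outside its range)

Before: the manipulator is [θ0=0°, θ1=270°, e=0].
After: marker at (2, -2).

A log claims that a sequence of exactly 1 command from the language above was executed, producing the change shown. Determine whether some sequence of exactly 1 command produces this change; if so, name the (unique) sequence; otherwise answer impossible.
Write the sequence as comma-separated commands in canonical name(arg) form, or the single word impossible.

begin: [θ0=0°, θ1=270°, e=0]
t=1 extend(1) ⇒ [θ0=0°, θ1=270°, e=1]
all 5 alternatives checked — unique.

extend(1)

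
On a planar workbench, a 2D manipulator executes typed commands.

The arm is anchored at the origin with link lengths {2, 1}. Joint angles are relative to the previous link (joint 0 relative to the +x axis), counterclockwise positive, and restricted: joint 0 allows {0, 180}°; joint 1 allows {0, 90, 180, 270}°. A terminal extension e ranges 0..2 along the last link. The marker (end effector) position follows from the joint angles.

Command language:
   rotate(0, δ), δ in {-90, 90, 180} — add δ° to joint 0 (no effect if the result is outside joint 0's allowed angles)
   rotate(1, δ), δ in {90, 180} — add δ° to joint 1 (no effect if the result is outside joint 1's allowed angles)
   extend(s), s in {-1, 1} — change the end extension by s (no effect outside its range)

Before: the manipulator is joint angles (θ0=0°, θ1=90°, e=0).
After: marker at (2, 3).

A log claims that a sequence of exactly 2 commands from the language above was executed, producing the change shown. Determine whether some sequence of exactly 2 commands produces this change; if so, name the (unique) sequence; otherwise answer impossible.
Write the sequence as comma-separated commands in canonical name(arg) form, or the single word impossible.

t0: joint angles (θ0=0°, θ1=90°, e=0)
[1] after extend(1): joint angles (θ0=0°, θ1=90°, e=1)
[2] after extend(1): joint angles (θ0=0°, θ1=90°, e=2)
all 49 alternatives checked — unique.

extend(1), extend(1)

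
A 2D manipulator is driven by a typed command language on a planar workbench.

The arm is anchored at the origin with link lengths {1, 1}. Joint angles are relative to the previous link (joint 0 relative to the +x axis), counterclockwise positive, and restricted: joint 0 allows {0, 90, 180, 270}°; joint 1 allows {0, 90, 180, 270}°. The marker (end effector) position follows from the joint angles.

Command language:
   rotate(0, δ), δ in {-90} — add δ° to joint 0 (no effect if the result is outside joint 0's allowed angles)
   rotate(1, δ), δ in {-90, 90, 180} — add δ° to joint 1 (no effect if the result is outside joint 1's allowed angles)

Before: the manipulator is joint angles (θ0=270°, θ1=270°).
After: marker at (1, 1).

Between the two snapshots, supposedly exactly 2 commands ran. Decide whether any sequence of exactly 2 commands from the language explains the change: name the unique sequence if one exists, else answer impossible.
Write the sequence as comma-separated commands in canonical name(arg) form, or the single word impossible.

begin: joint angles (θ0=270°, θ1=270°)
[1] after rotate(0, -90): joint angles (θ0=180°, θ1=270°)
[2] after rotate(0, -90): joint angles (θ0=90°, θ1=270°)
no rival 2-sequence matches.

rotate(0, -90), rotate(0, -90)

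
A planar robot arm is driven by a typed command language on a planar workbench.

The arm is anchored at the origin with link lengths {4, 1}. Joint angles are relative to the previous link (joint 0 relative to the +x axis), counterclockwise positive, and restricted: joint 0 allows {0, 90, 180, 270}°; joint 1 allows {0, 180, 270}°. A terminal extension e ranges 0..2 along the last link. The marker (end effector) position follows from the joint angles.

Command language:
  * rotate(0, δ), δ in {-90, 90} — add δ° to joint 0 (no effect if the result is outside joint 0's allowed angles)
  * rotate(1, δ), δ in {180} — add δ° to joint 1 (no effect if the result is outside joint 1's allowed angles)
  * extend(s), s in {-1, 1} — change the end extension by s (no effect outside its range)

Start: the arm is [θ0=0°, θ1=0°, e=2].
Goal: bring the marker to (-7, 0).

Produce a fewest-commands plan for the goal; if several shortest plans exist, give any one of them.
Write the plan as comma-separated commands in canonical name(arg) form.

rotate(0, -90), rotate(0, -90)

from: [θ0=0°, θ1=0°, e=2]
t=1 rotate(0, -90) ⇒ [θ0=270°, θ1=0°, e=2]
t=2 rotate(0, -90) ⇒ [θ0=180°, θ1=0°, e=2]
no 1-step plan works, so 2 is optimal.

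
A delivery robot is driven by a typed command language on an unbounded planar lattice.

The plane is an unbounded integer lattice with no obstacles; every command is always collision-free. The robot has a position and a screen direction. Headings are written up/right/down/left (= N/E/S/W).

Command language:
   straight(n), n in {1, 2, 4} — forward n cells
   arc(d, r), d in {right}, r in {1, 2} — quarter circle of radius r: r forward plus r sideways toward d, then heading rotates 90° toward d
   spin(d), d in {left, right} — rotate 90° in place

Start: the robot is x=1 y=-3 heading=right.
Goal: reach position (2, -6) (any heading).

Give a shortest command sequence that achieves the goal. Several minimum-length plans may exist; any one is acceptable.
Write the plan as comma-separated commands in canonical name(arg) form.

arc(right, 2), arc(right, 1)

begin: x=1 y=-3 heading=right
1. arc(right, 2) → x=3 y=-5 heading=down
2. arc(right, 1) → x=2 y=-6 heading=left
shorter routes all fall short; 2 is best.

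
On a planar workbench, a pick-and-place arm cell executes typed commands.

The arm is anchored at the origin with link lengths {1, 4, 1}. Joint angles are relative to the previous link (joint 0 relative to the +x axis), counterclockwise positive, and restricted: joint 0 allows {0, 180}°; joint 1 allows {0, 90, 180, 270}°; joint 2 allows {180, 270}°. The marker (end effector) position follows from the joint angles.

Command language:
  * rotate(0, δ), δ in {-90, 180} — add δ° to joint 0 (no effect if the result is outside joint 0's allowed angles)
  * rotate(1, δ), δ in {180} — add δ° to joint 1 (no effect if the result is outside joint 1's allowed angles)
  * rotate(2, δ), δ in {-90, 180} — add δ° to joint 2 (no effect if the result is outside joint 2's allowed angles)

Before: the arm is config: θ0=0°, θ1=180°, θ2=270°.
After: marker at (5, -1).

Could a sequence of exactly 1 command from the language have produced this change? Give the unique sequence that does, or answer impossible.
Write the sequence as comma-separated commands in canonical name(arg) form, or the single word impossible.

from: config: θ0=0°, θ1=180°, θ2=270°
1. rotate(1, 180) → config: θ0=0°, θ1=0°, θ2=270°
no other 1-command option fits: unique.

rotate(1, 180)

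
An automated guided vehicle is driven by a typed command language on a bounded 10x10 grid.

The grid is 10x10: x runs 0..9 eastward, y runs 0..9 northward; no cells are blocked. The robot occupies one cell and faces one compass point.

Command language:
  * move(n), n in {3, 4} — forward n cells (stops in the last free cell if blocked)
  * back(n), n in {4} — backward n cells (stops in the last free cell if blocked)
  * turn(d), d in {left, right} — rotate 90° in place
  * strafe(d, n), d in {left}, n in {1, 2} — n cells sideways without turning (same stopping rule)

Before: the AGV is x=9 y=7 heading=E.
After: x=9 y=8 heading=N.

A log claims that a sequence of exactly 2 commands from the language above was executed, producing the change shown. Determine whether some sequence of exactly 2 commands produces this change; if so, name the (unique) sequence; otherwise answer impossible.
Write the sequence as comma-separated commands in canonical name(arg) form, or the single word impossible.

key: order matters: swapping strafe(left, 1) and turn(left) lands elsewhere
initial: x=9 y=7 heading=E
1. strafe(left, 1) → x=9 y=8 heading=E
2. turn(left) → x=9 y=8 heading=N
uniquely the one of 49 2-step routes that fits.

strafe(left, 1), turn(left)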